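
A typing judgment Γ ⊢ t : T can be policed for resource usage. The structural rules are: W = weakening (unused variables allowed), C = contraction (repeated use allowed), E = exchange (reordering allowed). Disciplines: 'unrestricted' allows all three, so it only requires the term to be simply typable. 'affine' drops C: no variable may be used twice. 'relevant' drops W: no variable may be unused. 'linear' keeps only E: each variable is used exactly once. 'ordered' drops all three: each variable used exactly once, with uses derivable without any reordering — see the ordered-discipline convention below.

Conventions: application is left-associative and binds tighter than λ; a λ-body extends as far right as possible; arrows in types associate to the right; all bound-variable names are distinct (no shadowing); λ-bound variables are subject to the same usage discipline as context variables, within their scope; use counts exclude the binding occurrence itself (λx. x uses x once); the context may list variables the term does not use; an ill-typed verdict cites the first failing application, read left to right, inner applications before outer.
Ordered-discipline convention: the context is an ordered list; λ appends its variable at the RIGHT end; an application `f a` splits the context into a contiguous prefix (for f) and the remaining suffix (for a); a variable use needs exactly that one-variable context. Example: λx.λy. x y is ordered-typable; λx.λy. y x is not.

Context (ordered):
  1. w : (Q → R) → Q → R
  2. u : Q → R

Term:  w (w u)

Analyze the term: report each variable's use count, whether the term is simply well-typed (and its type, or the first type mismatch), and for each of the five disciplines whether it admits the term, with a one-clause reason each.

use counts: w=2; u=1
left-to-right use order: w, w, u
typing: well-typed — term : Q → R
ordered: ✗, w ×2 used more than once (contraction)
linear: ✗, w ×2 used more than once (contraction)
affine: ✗, w ×2 used more than once (contraction)
relevant: ✓, at least one use each (w, u)
unrestricted: ✓, simply typable at Q → R; W, C, E all held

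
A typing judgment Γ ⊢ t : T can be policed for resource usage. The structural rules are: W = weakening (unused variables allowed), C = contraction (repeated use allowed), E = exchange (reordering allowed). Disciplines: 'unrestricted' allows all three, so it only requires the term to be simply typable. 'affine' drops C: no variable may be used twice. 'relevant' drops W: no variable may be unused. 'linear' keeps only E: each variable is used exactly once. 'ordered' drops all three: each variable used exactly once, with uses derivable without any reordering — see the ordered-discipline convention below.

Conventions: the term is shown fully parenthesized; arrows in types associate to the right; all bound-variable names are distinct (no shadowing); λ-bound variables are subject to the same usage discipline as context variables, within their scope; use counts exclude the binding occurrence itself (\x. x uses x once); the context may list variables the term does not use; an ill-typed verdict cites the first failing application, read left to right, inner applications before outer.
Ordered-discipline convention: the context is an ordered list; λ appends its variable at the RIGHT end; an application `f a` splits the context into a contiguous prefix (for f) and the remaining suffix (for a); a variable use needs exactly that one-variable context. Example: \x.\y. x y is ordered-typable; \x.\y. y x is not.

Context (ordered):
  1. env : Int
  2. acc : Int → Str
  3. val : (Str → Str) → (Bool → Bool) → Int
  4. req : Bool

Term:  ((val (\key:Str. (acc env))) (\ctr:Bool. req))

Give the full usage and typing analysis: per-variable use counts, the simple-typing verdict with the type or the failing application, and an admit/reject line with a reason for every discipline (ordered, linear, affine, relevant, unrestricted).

variable uses: env ×1, acc ×1, val ×1, req ×1, key (bound) ×0, ctr (bound) ×0
left-to-right use order: val, acc, env, req
typing: the term checks, with type Int
ordered: ✗, key, ctr left unused
linear: ✗, key, ctr left unused
affine: ✓, at most one use each (env, acc, val, req, key, ctr)
relevant: ✗, key, ctr left unused
unrestricted: ✓, typability at Int is all that's needed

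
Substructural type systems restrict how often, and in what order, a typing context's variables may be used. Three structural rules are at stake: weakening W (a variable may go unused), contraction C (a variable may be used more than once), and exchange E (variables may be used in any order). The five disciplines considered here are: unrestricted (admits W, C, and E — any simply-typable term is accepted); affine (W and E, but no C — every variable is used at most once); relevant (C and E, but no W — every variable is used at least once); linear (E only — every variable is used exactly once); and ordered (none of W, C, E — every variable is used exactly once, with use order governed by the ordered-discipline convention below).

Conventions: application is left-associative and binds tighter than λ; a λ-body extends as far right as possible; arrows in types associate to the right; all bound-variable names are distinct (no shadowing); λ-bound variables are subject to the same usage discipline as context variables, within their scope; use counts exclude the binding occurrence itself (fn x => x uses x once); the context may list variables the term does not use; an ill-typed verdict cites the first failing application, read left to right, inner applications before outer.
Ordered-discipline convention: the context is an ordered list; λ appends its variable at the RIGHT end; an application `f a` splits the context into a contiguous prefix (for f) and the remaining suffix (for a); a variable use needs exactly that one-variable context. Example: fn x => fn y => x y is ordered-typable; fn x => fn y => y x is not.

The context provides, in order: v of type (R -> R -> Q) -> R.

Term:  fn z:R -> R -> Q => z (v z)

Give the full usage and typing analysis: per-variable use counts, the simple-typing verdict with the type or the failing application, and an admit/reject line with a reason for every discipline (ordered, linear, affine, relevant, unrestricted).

use counts: v: 1×; z (λ-bound): 2×
left-to-right use order: z, v, z
typing: well-typed — term : (R -> R -> Q) -> R -> Q
ordered: ✗ — needs contraction — z ×2
linear: ✗ — needs contraction — z ×2
affine: ✗ — needs contraction — z ×2
relevant: ✓ — none of v, z goes unused
unrestricted: ✓ — simply typable at (R -> R -> Q) -> R -> Q; W, C, E all held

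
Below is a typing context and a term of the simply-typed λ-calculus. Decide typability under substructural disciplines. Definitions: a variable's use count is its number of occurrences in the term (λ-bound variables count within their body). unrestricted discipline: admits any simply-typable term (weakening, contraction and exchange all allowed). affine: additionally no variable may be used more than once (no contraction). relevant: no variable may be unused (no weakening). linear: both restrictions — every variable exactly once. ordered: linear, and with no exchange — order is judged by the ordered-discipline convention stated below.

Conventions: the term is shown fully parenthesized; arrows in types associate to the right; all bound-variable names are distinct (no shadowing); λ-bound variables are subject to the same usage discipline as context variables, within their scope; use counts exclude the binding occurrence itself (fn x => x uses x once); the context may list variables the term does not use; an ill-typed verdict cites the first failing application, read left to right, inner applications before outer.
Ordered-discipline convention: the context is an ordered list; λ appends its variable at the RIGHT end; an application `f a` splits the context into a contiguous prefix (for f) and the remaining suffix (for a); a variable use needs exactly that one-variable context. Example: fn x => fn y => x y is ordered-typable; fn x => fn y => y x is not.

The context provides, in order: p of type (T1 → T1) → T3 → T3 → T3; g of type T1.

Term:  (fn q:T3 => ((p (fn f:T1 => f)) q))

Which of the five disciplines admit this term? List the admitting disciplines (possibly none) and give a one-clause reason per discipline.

admitted in: affine, unrestricted
variable uses: p=1, g=0, q [bound]=1, f [bound]=1
left-to-right use order: p, f, q
typing: the term checks, with type T3 → T3 → T3
ordered: ✗, unused: g — weakening required
linear: ✗, unused: g — weakening required
affine: ✓, no duplicate uses among p, g, q, f
relevant: ✗, unused: g — weakening required
unrestricted: ✓, type-checks (T3 → T3 → T3) and nothing is barred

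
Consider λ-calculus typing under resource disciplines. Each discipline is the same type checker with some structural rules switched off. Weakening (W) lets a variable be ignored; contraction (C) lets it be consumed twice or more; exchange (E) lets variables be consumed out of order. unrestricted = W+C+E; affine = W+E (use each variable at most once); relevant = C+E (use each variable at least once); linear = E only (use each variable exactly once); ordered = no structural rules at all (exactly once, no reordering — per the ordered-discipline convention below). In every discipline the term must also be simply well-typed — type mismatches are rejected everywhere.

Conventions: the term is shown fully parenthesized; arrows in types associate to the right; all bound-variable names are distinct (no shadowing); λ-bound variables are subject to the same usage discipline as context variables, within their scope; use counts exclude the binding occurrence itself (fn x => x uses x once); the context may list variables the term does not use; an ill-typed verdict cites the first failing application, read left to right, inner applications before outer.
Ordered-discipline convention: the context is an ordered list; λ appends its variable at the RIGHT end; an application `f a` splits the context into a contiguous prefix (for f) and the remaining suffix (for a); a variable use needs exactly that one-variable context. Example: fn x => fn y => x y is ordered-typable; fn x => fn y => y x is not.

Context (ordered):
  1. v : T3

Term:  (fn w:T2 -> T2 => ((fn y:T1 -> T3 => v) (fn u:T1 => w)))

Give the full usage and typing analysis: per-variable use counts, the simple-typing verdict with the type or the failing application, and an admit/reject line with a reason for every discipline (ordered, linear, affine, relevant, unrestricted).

use counts: v=1, w [bound]=1, y [bound]=0, u [bound]=0
use order (left to right): v, w
typing: ill-typed: an argument T1 -> T2 -> T2 mismatches the expected T1 -> T3
ordered: ✗, the type mismatch rejects it
linear: ✗, not simply typable
affine: ✗, fails simple typing
relevant: ✗, a type mismatch blocks all five
unrestricted: ✗, the type mismatch rejects it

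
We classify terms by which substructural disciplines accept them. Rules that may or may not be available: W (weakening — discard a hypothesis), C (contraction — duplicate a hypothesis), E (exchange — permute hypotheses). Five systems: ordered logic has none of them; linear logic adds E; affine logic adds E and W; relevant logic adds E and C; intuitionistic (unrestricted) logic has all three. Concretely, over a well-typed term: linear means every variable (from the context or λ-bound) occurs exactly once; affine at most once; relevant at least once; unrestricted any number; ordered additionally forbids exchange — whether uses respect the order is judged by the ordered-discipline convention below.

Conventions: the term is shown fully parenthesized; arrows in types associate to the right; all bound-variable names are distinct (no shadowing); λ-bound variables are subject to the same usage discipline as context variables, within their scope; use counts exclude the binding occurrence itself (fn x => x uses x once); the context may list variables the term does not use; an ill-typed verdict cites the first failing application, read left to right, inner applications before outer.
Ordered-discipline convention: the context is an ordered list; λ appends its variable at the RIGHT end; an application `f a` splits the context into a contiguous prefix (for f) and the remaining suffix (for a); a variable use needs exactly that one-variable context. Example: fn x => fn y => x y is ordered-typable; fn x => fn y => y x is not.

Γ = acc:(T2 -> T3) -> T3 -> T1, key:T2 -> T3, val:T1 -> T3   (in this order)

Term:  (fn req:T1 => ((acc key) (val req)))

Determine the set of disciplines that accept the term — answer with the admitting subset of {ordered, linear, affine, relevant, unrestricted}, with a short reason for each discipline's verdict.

admitting disciplines: ordered, linear, affine, relevant, unrestricted
variable uses: acc=1; key=1; val=1; req (bound)=1
use order (left to right): acc, key, val, req
typing: well-typed at T1 -> T1
ordered: ✓ — acc, key, val, req: once each, no exchange needed
linear: ✓ — acc, key, val, req: one use apiece
affine: ✓ — acc, key, val, req: no repeats, contraction unneeded
relevant: ✓ — every one of acc, key, val, req appears
unrestricted: ✓ — typability at T1 -> T1 is all that's needed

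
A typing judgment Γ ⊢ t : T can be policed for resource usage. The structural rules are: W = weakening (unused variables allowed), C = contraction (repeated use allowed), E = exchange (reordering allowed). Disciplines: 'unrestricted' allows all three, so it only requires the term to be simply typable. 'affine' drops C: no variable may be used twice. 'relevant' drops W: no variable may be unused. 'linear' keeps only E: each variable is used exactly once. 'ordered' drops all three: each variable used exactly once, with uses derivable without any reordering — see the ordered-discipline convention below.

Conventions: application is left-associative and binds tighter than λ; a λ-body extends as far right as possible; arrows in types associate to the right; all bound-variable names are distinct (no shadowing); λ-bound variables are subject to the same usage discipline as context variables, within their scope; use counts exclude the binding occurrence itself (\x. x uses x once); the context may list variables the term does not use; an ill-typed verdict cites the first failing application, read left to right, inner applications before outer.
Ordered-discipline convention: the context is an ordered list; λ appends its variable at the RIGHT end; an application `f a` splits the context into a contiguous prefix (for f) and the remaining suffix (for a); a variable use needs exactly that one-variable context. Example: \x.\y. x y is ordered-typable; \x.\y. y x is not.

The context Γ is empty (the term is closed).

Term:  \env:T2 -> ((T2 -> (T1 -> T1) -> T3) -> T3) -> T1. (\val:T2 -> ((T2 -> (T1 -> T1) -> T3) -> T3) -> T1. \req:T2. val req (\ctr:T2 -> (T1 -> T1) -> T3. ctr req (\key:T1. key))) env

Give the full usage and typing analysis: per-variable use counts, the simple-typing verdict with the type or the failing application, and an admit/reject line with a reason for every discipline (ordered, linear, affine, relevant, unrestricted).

usage: env [bound]=1; val [bound]=1; req [bound]=2; ctr [bound]=1; key [bound]=1
order of uses: val, req, ctr, req, key, env
typing: the term checks, with type (T2 -> ((T2 -> (T1 -> T1) -> T3) -> T3) -> T1) -> T2 -> T1
ordered ✗ (needs contraction — req ×2)
linear ✗ (needs contraction — req ×2)
affine ✗ (needs contraction — req ×2)
relevant ✓ (every one of env, val, req, ctr, key appears)
unrestricted ✓ (simply typable at (T2 -> ((T2 -> (T1 -> T1) -> T3) -> T3) -> T1) -> T2 -> T1; W, C, E all held)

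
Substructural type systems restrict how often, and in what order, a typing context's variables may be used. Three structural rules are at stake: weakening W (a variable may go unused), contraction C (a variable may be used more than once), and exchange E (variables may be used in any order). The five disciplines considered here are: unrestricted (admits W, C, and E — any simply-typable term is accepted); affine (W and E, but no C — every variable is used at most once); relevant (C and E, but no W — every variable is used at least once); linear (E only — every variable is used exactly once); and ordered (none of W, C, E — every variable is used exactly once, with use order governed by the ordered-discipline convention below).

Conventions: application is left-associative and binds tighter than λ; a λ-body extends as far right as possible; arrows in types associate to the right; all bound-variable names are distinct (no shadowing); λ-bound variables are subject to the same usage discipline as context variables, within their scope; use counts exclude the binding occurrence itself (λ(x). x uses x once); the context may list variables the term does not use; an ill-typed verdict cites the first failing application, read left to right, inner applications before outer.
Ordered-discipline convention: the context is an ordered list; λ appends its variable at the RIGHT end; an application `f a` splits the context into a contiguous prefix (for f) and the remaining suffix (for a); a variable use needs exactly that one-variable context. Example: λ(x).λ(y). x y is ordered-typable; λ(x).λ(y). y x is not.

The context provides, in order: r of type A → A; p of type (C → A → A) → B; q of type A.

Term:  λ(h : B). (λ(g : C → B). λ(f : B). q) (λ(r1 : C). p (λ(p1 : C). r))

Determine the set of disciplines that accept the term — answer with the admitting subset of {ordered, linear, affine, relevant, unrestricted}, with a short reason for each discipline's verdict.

admitted in: affine, unrestricted
variable uses: r ×1, p ×1, q ×1, h [bound] ×0, g [bound] ×0, f [bound] ×0, r1 [bound] ×0, p1 [bound] ×0
uses in reading order: q, p, r
typing: the term checks, with type B → B → A
ordered: ✗, needs weakening: h, g, f, r1, p1 unused
linear: ✗, needs weakening: h, g, f, r1, p1 unused
affine: ✓, r, p, q, h, g, f, r1, p1: no repeats, contraction unneeded
relevant: ✗, needs weakening: h, g, f, r1, p1 unused
unrestricted: ✓, well-typed at B → B → A; no restrictions here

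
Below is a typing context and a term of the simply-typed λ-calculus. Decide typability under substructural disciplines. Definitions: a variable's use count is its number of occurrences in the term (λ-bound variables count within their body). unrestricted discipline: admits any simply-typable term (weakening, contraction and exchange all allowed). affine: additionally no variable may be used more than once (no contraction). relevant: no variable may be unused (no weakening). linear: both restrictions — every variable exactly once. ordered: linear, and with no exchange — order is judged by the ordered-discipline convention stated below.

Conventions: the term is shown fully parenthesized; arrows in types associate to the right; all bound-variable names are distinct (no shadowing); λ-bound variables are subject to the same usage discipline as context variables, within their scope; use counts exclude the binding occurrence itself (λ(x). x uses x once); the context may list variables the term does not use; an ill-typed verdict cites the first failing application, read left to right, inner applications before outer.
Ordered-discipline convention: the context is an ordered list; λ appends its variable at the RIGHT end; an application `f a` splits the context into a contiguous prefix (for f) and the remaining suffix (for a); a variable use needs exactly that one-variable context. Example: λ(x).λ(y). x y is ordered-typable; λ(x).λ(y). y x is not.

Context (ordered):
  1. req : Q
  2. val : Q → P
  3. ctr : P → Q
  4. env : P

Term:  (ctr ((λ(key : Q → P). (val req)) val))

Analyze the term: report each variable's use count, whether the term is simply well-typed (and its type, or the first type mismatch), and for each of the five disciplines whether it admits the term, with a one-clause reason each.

counts: req=1; val=2; ctr=1; env=0; key (λ-bound)=0
left-to-right use order: ctr, val, req, val
typing: well-typed at Q
ordered ✗ (repeated use of val ×2; env, key never used (weakening))
linear ✗ (repeated use of val ×2; env, key never used (weakening))
affine ✗ (repeated use of val ×2)
relevant ✗ (env, key never used (weakening))
unrestricted ✓ (typability at Q is all that's needed)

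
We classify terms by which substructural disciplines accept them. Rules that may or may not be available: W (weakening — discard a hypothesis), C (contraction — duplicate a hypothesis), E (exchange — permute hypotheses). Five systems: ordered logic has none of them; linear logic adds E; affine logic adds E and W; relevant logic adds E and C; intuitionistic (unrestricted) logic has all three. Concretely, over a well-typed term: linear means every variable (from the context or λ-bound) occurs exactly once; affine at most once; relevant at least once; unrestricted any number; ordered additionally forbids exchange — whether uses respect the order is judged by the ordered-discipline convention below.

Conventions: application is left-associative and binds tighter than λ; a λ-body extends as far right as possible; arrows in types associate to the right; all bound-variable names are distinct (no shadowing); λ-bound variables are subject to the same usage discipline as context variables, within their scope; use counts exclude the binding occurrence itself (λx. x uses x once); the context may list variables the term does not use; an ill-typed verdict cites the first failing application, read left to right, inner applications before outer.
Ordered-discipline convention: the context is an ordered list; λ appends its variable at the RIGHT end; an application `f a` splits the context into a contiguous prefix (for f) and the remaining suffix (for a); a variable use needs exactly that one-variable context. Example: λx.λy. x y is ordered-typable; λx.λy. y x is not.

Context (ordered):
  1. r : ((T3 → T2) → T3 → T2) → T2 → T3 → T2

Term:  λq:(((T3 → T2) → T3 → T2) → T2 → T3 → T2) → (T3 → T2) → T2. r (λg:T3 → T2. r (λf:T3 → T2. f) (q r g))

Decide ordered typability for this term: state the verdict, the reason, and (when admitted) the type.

no — uses contraction: r ×3
counts: r: 3, q [bound]: 1, g [bound]: 1, f [bound]: 1
uses in reading order: r, r, f, q, r, g
typing: well-typed — term : ((((T3 → T2) → T3 → T2) → T2 → T3 → T2) → (T3 → T2) → T2) → T2 → T3 → T2
summary: ordered ✗ · linear ✗ · affine ✗ · relevant ✓ · unrestricted ✓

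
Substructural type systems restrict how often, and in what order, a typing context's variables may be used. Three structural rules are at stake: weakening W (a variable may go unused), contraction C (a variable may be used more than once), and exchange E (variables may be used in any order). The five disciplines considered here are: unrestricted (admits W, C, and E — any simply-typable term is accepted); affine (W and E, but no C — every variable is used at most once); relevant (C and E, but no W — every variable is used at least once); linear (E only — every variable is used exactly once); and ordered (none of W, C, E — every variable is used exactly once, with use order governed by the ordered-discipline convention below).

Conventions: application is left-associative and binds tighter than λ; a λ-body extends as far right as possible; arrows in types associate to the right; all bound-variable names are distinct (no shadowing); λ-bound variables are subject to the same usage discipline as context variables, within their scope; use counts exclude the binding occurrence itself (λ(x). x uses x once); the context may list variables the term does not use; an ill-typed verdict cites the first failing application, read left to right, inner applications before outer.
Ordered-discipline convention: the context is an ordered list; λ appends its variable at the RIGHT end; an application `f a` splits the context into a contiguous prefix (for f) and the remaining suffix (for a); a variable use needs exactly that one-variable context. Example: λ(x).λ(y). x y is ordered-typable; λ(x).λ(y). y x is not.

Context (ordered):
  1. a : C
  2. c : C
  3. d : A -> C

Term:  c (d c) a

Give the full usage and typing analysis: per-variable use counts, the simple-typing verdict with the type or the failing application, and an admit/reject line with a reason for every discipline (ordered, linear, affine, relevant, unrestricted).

variable uses: a: 1×, c: 2×, d: 1×
use order (left to right): c, d, c, a
typing: ill-typed: an argument C mismatches the expected A
ordered ✗ (not simply typable)
linear ✗ (fails simple typing)
affine ✗ (a type mismatch blocks all five)
relevant ✗ (the type mismatch rejects it)
unrestricted ✗ (not simply typable)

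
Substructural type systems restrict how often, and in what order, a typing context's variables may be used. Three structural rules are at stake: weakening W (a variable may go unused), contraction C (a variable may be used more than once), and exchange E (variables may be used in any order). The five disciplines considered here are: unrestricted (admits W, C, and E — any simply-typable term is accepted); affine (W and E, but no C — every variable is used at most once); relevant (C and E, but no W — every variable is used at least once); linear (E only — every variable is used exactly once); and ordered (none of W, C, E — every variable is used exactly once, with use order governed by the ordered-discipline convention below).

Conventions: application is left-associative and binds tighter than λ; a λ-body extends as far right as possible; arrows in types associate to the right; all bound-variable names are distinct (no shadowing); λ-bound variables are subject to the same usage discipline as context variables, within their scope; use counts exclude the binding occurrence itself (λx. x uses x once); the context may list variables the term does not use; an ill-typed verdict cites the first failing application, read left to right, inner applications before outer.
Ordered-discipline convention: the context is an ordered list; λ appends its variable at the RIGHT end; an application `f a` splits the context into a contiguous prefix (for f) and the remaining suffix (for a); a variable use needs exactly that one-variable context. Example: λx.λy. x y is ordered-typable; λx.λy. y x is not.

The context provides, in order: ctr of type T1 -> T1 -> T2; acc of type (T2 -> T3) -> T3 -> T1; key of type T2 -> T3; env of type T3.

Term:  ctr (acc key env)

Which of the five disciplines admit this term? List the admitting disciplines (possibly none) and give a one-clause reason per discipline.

admitting disciplines: ordered, linear, affine, relevant, unrestricted
variable uses: ctr=1; acc=1; key=1; env=1
left-to-right use order: ctr, acc, key, env
typing: the term checks, with type T1 -> T2
ordered: ✓, single-use (ctr, acc, key, env), ordered derivation ok
linear: ✓, single use per variable (ctr, acc, key, env)
affine: ✓, at most one use each (ctr, acc, key, env)
relevant: ✓, ctr, acc, key, env: all used, weakening unneeded
unrestricted: ✓, type-checks (T1 -> T2) and nothing is barred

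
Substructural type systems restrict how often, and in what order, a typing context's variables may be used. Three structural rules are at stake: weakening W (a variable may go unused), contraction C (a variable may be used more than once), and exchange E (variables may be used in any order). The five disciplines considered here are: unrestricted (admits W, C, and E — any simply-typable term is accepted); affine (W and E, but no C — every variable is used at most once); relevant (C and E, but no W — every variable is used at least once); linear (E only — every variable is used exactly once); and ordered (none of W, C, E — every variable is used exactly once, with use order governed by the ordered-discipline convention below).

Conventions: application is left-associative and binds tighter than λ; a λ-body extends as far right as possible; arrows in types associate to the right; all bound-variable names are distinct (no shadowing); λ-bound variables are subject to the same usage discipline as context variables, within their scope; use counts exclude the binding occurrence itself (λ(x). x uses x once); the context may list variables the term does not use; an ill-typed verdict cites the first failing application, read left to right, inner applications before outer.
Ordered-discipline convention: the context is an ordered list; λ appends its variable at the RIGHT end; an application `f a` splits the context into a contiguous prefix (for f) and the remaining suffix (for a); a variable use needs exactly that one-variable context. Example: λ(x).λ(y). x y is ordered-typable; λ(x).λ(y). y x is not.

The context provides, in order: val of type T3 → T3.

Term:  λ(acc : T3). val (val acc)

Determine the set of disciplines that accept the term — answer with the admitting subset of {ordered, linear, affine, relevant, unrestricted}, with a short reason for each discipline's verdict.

admitting disciplines: relevant, unrestricted
use counts: val: 2; acc (bound): 1
left-to-right use order: val, val, acc
typing: well-typed — term : T3 → T3
ordered: ✗ — uses contraction: val ×2
linear: ✗ — uses contraction: val ×2
affine: ✗ — uses contraction: val ×2
relevant: ✓ — every one of val, acc appears
unrestricted: ✓ — typability at T3 → T3 is all that's needed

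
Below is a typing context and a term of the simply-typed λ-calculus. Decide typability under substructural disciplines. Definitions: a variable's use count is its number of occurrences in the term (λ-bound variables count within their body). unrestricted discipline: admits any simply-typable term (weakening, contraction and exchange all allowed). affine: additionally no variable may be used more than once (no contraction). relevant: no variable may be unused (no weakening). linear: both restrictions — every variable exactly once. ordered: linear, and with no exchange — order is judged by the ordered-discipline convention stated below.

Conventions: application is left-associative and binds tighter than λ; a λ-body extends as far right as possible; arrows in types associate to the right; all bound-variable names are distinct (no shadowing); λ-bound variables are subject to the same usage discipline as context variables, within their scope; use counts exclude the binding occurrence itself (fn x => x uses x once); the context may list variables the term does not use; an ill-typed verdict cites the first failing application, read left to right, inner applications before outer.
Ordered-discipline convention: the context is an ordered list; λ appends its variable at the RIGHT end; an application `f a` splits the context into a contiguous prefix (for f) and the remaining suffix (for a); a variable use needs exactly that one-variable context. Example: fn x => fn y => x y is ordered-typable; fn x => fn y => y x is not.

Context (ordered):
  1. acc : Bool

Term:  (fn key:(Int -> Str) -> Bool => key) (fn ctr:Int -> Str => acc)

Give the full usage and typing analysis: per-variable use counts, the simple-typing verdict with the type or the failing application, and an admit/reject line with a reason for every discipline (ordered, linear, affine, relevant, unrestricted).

variable uses: acc=1, key (λ-bound)=1, ctr (λ-bound)=0
uses in reading order: key, acc
typing: well-typed at (Int -> Str) -> Bool
ordered: ✗, unused: ctr — weakening required
linear: ✗, unused: ctr — weakening required
affine: ✓, none of acc, key, ctr used more than once
relevant: ✗, unused: ctr — weakening required
unrestricted: ✓, type-checks ((Int -> Str) -> Bool) and nothing is barred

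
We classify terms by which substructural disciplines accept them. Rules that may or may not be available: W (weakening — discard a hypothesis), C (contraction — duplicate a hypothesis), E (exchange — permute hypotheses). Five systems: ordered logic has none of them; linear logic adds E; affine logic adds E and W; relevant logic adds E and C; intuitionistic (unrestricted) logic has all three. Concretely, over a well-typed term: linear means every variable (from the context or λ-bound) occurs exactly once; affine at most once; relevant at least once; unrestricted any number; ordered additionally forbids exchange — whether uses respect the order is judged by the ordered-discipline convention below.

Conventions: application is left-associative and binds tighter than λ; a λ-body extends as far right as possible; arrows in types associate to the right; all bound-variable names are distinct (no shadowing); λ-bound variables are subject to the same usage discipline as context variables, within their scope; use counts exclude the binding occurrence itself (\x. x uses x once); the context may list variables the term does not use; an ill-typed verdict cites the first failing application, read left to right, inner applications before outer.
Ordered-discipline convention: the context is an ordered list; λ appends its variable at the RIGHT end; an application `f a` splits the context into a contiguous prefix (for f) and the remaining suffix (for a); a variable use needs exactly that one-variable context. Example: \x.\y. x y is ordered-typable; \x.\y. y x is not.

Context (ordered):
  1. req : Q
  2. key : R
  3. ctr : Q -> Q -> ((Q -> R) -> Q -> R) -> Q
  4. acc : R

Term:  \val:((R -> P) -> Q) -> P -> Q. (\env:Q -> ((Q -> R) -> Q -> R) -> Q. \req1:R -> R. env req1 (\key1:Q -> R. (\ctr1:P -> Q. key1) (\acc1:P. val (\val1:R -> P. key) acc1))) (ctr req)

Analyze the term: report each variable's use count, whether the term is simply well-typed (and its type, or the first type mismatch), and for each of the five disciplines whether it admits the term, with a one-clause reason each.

counts: req: 1, key: 1, ctr: 1, acc: 0, val (bound): 1, env (bound): 1, req1 (bound): 1, key1 (bound): 1, ctr1 (bound): 0, acc1 (bound): 1, val1 (bound): 0
uses in reading order: env, req1, key1, val, key, acc1, ctr, req
typing: ill-typed: an application expects Q but receives R -> R
ordered ✗ (the type mismatch rejects it)
linear ✗ (not simply typable)
affine ✗ (fails simple typing)
relevant ✗ (a type mismatch blocks all five)
unrestricted ✗ (the type mismatch rejects it)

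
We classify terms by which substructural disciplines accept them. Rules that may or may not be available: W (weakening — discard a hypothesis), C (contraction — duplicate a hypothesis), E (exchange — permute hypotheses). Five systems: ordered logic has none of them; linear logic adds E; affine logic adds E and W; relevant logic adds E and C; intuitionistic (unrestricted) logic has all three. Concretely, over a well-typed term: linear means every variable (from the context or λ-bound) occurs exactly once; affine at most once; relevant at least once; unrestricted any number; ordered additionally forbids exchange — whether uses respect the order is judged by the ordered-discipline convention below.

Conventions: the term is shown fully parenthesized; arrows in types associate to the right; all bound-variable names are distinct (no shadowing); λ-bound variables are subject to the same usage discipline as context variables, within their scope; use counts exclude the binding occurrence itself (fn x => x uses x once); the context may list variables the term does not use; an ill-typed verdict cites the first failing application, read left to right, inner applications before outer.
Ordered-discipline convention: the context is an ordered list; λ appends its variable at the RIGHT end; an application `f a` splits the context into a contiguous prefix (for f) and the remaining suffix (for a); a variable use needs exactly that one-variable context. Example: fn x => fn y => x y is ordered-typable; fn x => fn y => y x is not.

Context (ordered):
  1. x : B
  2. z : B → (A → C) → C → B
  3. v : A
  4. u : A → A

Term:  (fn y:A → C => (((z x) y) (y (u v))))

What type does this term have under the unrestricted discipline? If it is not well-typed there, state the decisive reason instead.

term : (A → C) → B
use counts: x: 1, z: 1, v: 1, u: 1, y [bound]: 2
use order (left to right): z, x, y, y, u, v
typing: well-typed — term : (A → C) → B
summary: ordered ✗, linear ✗, affine ✗, relevant ✓, unrestricted ✓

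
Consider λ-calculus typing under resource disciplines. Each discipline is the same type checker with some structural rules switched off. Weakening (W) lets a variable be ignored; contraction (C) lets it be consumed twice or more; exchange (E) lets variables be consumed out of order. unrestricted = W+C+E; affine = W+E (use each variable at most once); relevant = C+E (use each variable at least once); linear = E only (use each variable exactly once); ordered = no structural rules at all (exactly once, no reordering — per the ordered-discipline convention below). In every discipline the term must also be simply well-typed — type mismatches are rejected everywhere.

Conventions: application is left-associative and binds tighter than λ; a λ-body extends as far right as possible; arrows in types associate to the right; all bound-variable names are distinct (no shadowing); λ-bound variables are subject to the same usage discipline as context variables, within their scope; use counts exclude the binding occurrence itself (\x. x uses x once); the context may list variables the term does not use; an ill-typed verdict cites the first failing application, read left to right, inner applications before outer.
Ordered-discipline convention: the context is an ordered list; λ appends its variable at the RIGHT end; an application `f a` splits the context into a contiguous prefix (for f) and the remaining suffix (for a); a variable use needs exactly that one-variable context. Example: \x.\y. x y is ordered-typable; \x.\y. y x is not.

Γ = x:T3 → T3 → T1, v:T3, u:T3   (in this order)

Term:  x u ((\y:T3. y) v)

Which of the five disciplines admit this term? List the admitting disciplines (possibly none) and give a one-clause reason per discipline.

admitted by: linear, affine, relevant, unrestricted
variable uses: x=1; v=1; u=1; y (bound)=1
left-to-right use order: x, u, y, v
typing: ✓ — T1
ordered ✗ (no contiguous prefix/suffix split fits x, u, y, v)
linear ✓ (single use per variable (x, v, u, y))
affine ✓ (no duplicate uses among x, v, u, y)
relevant ✓ (x, v, u, y: all used, weakening unneeded)
unrestricted ✓ (simply typable at T1; W, C, E all held)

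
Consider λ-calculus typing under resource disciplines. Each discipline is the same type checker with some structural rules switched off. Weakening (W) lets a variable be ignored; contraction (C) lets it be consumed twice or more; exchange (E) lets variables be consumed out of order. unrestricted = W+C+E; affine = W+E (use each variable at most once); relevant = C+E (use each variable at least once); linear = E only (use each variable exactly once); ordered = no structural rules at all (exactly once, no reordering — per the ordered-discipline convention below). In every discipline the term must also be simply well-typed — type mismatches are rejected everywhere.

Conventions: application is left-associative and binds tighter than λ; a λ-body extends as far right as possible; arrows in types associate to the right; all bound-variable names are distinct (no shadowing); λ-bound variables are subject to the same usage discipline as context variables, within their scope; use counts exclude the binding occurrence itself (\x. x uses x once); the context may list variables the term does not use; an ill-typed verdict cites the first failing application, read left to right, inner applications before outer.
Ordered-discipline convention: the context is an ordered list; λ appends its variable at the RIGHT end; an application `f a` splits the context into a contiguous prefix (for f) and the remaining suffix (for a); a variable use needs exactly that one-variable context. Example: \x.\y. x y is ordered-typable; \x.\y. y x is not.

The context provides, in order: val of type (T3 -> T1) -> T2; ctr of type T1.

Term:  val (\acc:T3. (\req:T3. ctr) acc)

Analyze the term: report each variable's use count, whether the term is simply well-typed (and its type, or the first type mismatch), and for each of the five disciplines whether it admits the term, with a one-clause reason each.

variable uses: val: 1×; ctr: 1×; acc (bound): 1×; req (bound): 0×
uses in reading order: val, ctr, acc
typing: well-typed — term : T2
ordered: ✗ — req left unused
linear: ✗ — req left unused
affine: ✓ — val, ctr, acc, req: no repeats, contraction unneeded
relevant: ✗ — req left unused
unrestricted: ✓ — well-typed at T2; no restrictions here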